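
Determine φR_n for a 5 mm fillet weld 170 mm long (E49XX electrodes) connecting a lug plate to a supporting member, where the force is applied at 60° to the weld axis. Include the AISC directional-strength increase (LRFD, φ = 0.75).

φR_n ≈ 186 kN

E49XX → F_EXX = 490 MPa.
t_e = 0.707 × 5 = 3.535 mm; A_we = 3.535 × 170 = 600.9 mm².
Directional factor: 1.0 + 0.5 sin^1.5(60°) = 1.403.
F_nw = 0.6 × 490 × 1.403 = 412.5 MPa.
φR_n = 0.75 × 412.5 × 600.9 × 10⁻³ = 185.9 kN.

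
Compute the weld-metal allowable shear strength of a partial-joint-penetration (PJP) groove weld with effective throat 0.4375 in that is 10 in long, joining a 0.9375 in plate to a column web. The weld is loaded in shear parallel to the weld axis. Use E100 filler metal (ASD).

E100XX → F_EXX = 100 ksi.
Effective throat (given) t_e = 0.4375 in.
A_we = 0.4375 × 10 = 4.375 in².
F_nw = 0.6 F_EXX = 60 ksi.
R_n/Ω = (60 × 4.375) / 2.0 = 131.2 kip.

R_n/Ω ≈ 131 kip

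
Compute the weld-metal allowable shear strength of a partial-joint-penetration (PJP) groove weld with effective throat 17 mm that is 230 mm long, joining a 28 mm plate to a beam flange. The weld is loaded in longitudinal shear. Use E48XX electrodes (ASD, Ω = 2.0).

R_n/Ω ≈ 563 kN

E48XX → F_EXX = 480 MPa.
Effective throat (given) t_e = 17 mm.
A_we = 17 × 230 = 3910 mm².
F_nw = 0.6 F_EXX = 288 MPa.
R_n/Ω = (288 × 3910) / 2.0 × 10⁻³ = 563 kN.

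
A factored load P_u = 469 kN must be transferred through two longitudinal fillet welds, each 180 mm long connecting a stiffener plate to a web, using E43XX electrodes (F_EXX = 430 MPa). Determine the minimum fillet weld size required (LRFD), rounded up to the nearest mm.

w = 10 mm

Total weld length L = 360 mm.
Required throat t_e = P_u / (φ × 0.6 F_EXX × L) = 469 / (0.75 × 0.6 × 430 × 360 × 10⁻³) = 6.733 mm.
Required leg w = t_e / 0.707 = 9.523 mm → use 10 mm.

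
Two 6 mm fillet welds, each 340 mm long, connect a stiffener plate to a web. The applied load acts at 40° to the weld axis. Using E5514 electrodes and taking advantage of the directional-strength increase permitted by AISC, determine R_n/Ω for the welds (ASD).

E55XX → F_EXX = 550 MPa.
t_e = 0.707 × 6 = 4.242 mm; A_we = 4.242 × 680 = 2885 mm².
Directional factor: 1.0 + 0.5 sin^1.5(40°) = 1.258.
F_nw = 0.6 × 550 × 1.258 = 415 MPa.
R_n/Ω = (415 × 2885) / 2.0 × 10⁻³ = 598.6 kN.

R_n/Ω ≈ 599 kN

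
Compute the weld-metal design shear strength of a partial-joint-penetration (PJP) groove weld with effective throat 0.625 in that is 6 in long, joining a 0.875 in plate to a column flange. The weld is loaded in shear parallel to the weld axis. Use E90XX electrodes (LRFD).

φR_n ≈ 152 kip

E90XX → F_EXX = 90 ksi.
Effective throat (given) t_e = 0.625 in.
A_we = 0.625 × 6 = 3.75 in².
F_nw = 0.6 F_EXX = 54 ksi.
φR_n = 0.75 × 54 × 3.75 = 151.9 kip.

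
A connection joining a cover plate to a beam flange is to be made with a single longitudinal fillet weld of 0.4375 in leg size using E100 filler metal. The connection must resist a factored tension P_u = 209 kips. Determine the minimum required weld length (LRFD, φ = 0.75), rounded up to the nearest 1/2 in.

E100XX → F_EXX = 100 ksi.
Throat t_e = 0.707 × 0.4375 = 0.3093 in.
φr_n = 0.75 × 0.6 × 100 × 0.3093 = 13.92 kips/in.
L_req = P_u / φr_n = 209 / 13.92 = 15.02 in total.
Round up → use L = 15.5 in.

L = 15.5 in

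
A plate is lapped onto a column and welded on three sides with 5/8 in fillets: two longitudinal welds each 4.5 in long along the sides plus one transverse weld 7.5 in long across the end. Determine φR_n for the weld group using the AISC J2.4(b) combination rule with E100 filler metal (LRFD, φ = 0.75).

φR_n ≈ 376 kip

E100XX → F_EXX = 100 ksi.
t_e = 0.707 × 0.625 = 0.4419 in.
R_nwl = 0.6 × 100 × 0.4419 × 9 = 238.6 kip (longitudinal, 2 welds).
R_nwt = 0.6 × 100 × 0.4419 × 7.5 = 198.8 kip (transverse, base value).
(i) R_nwl + R_nwt = 437.5 kip; (ii) 0.85 R_nwl + 1.5 R_nwt = 501.1 kip.
R_n = max = 501.1 kip [governs: (ii)]; φR_n = 375.8 kip.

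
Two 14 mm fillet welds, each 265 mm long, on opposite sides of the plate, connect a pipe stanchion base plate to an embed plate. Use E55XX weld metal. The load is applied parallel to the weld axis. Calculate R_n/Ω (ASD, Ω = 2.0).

E55XX → F_EXX = 550 MPa.
Effective throat t_e = 0.707 × 14 = 9.898 mm.
Total length L = 530 mm; A_we = 9.898 × 530 = 5246 mm².
F_nw = 0.6 F_EXX = 0.6 × 550 = 330 MPa.
R_n = 330 × 5246 × 10⁻³ = 1731 kN; R_n/Ω = 1731/2.0 = 865.6 kN.

R_n/Ω ≈ 866 kN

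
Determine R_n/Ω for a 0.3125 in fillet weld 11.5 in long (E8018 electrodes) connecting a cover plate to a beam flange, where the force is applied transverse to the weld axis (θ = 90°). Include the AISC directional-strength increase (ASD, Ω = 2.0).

R_n/Ω ≈ 91.5 kip

E80XX → F_EXX = 80 ksi.
t_e = 0.707 × 0.3125 = 0.2209 in; A_we = 0.2209 × 11.5 = 2.541 in².
Directional factor: 1.0 + 0.5 sin^1.5(90°) = 1.5.
F_nw = 0.6 × 80 × 1.5 = 72 ksi.
R_n/Ω = (72 × 2.541) / 2.0 = 91.47 kip.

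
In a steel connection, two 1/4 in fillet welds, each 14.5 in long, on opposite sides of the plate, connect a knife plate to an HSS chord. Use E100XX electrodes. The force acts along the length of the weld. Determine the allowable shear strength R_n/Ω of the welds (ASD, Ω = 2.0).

R_n/Ω ≈ 154 kip

E100XX → F_EXX = 100 ksi.
Effective throat t_e = 0.707 × 0.25 = 0.1767 in.
Total length L = 29 in; A_we = 0.1767 × 29 = 5.126 in².
F_nw = 0.6 F_EXX = 0.6 × 100 = 60 ksi.
R_n = 60 × 5.126 = 307.5 kip; R_n/Ω = 307.5/2.0 = 153.8 kip.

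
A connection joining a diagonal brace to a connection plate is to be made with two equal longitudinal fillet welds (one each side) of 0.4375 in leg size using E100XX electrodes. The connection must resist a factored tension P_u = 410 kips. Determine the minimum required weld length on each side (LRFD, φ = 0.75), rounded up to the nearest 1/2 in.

E100XX → F_EXX = 100 ksi.
Throat t_e = 0.707 × 0.4375 = 0.3093 in.
φr_n = 0.75 × 0.6 × 100 × 0.3093 = 13.92 kips/in.
L_req = P_u / φr_n = 410 / 13.92 = 29.46 in total.
Per side: 29.46 / 2 = 14.73 in.
Round up → use L = 15 in on each side.

L = 15 in on each side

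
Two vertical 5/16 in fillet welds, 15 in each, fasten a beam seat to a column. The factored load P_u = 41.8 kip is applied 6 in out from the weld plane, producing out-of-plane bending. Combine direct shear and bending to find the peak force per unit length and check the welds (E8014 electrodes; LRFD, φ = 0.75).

E80XX → F_EXX = 80 ksi.
L_w = 2 × 15 = 30 in; section modulus (unit throat) S = 2 × L²/6 = 75 in².
Direct shear f_v = P/L_w = 41.8/30 = 1.393 kip/in.
Moment M = P × e = 41.8 × 6 = 250.8 kip·in; bending f_b = M/S = 3.344 kip/in.
f_max = √(f_v² + f_b²) = √(1.393² + 3.344²) = 3.623 kip/in.
φr_n = 0.75 × 0.6 × 80 × (0.707 × 0.3125) = 7.954 kip/in → adequate.

f_max ≈ 3.62 kip/in; adequate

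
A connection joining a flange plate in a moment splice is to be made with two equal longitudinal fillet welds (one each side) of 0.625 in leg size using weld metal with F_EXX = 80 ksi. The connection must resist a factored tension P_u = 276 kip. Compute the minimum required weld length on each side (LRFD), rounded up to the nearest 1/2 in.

Throat t_e = 0.707 × 0.625 = 0.4419 in.
φr_n = 0.75 × 0.6 × 80 × 0.4419 = 15.91 kip/in.
L_req = P_u / φr_n = 276 / 15.91 = 17.35 in total.
Per side: 17.35 / 2 = 8.675 in.
Round up → use L = 9 in on each side.

L = 9 in on each side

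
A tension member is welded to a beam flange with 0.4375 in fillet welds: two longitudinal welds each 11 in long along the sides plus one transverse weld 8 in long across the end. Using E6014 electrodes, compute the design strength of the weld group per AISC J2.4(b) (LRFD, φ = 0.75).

φR_n ≈ 256 kips

E60XX → F_EXX = 60 ksi.
t_e = 0.707 × 0.4375 = 0.3093 in.
R_nwl = 0.6 × 60 × 0.3093 × 22 = 245 kips (longitudinal, 2 welds).
R_nwt = 0.6 × 60 × 0.3093 × 8 = 89.08 kips (transverse, base value).
(i) R_nwl + R_nwt = 334.1 kips; (ii) 0.85 R_nwl + 1.5 R_nwt = 341.9 kips.
R_n = max = 341.9 kips [governs: (ii)]; φR_n = 256.4 kips.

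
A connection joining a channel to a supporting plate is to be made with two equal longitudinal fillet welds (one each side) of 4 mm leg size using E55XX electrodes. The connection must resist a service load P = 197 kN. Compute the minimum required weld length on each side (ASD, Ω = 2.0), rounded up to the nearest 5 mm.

L = 215 mm on each side

E55XX → F_EXX = 550 MPa.
Throat t_e = 0.707 × 4 = 2.828 mm.
r_n/Ω = (0.6 × 550 × 2.828) / 2.0 = 466.6 N/mm = 0.4666 kN/mm.
L_req = P / (r_n/Ω) = 197 / 0.4666 = 422.2 mm total.
Per side: 422.2 / 2 = 211.1 mm.
Round up → use L = 215 mm on each side.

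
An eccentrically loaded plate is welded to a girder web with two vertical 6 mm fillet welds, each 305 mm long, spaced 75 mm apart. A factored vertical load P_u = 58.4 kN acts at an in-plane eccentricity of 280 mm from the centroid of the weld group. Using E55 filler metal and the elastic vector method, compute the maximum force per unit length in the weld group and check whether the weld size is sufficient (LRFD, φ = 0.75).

f_max ≈ 491 N/mm; adequate

E55XX → F_EXX = 550 MPa.
Total weld length L_w = 610 mm. Treat welds as unit-width lines.
Polar moment about centroid: J = 2[d³/12 + d(b/2)²] = 2[305³/12 + 305×37.5²] = 5587000 mm³.
Direct shear f_v = P/L_w = 58.4×10³ / 610 = 95.74 N/mm (vertical).
Torsion M = P·e = 58.4×10³ × 280 = 16352000 N·mm.
Critical point at (x, y) = (37.5, 152.5) from centroid. f_tx = M·y/J = 446.4 N/mm; f_ty = M·x/J = 109.8 N/mm.
Resultant f_max = √[f_tx² + (f_v + f_ty)²] = √[446.4² + (95.74 + 109.8)²] = 491.4 N/mm.
Capacity per unit length: φr_n = 0.75 × 0.6 × 550 × (0.707 × 6) = 1050 N/mm.
491.4 ≤ 1050 → adequate.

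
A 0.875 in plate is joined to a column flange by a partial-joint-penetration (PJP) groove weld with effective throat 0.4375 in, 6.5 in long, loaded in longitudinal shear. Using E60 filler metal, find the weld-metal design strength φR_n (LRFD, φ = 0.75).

E60XX → F_EXX = 60 ksi.
Effective throat (given) t_e = 0.4375 in.
A_we = 0.4375 × 6.5 = 2.844 in².
F_nw = 0.6 F_EXX = 36 ksi.
φR_n = 0.75 × 36 × 2.844 = 76.78 kip.

φR_n ≈ 76.8 kip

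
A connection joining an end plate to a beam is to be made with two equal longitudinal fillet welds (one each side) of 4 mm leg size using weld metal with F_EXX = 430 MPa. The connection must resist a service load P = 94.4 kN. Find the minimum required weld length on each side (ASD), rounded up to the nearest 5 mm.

Throat t_e = 0.707 × 4 = 2.828 mm.
r_n/Ω = (0.6 × 430 × 2.828) / 2.0 = 364.8 N/mm = 0.3648 kN/mm.
L_req = P / (r_n/Ω) = 94.4 / 0.3648 = 258.8 mm total.
Per side: 258.8 / 2 = 129.4 mm.
Round up → use L = 130 mm on each side.

L = 130 mm on each side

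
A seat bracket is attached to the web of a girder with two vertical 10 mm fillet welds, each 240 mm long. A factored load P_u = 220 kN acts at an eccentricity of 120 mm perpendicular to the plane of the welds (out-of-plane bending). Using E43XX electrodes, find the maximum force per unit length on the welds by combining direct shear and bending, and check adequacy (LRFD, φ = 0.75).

E43XX → F_EXX = 430 MPa.
L_w = 2 × 240 = 480 mm; section modulus (unit throat) S = 2 × L²/6 = 19200 mm².
Direct shear f_v = P/L_w = 220×10³/480 = 458.3 N/mm.
Moment M = P × e = 220×10³ × 120 = 26400000 N·mm; bending f_b = M/S = 1375 N/mm.
f_max = √(f_v² + f_b²) = √(458.3² + 1375²) = 1449 N/mm.
φr_n = 0.75 × 0.6 × 430 × (0.707 × 10) = 1368 N/mm → NOT adequate.

f_max ≈ 1450 N/mm; NOT adequate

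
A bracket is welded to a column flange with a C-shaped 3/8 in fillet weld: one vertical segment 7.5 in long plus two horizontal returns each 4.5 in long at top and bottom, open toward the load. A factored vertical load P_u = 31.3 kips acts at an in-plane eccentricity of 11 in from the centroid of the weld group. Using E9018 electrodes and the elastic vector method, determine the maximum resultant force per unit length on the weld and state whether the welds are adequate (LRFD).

E90XX → F_EXX = 90 ksi.
Total weld length L_w = 16.5 in. Treat welds as unit-width lines.
Centroid: x̄ = 2×4.5×2.25 / 16.5 = 1.227 in from the vertical weld.
Polar moment about centroid: J = I_x + I_y = [7.5³/12 + 2×4.5×3.75²] + [7.5×1.227² + 2(4.5³/12 + 4.5×1.023²)] = 197.6 in³.
Direct shear f_v = P/L_w = 31.3 / 16.5 = 1.897 kip/in (vertical).
Torsion M = P·e = 31.3 × 11 = 344.3 kip·in.
Critical point at (x, y) = (3.273, 3.75) from centroid. f_tx = M·y/J = 6.533 kip/in; f_ty = M·x/J = 5.702 kip/in.
Resultant f_max = √[f_tx² + (f_v + f_ty)²] = √[6.533² + (1.897 + 5.702)²] = 10.02 kip/in.
Capacity per unit length: φr_n = 0.75 × 0.6 × 90 × (0.707 × 0.375) = 10.74 kip/in.
10.02 ≤ 10.74 → adequate.

f_max ≈ 10 kip/in; adequate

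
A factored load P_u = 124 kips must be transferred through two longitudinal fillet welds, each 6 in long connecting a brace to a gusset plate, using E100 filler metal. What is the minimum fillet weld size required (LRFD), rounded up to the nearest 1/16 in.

w = 3/8 in

E100XX → F_EXX = 100 ksi.
Total weld length L = 12 in.
Required throat t_e = P_u / (φ × 0.6 F_EXX × L) = 124 / (0.75 × 0.6 × 100 × 12) = 0.2296 in.
Required leg w = t_e / 0.707 = 0.3248 in → use 3/8 in.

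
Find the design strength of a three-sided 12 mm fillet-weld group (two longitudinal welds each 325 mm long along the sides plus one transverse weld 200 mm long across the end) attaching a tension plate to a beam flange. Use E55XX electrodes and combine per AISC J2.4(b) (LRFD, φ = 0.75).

φR_n ≈ 1790 kN

E55XX → F_EXX = 550 MPa.
t_e = 0.707 × 12 = 8.484 mm.
R_nwl = 0.6 × 550 × 8.484 × 650 × 10⁻³ = 1820 kN (longitudinal, 2 welds).
R_nwt = 0.6 × 550 × 8.484 × 200 × 10⁻³ = 559.9 kN (transverse, base value).
(i) R_nwl + R_nwt = 2380 kN; (ii) 0.85 R_nwl + 1.5 R_nwt = 2387 kN.
R_n = max = 2387 kN [governs: (ii)]; φR_n = 1790 kN.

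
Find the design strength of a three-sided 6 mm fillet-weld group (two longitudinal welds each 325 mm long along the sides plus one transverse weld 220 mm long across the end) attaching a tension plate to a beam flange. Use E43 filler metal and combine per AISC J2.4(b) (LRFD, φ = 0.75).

E43XX → F_EXX = 430 MPa.
t_e = 0.707 × 6 = 4.242 mm.
R_nwl = 0.6 × 430 × 4.242 × 650 × 10⁻³ = 711.4 kN (longitudinal, 2 welds).
R_nwt = 0.6 × 430 × 4.242 × 220 × 10⁻³ = 240.8 kN (transverse, base value).
(i) R_nwl + R_nwt = 952.2 kN; (ii) 0.85 R_nwl + 1.5 R_nwt = 965.8 kN.
R_n = max = 965.8 kN [governs: (ii)]; φR_n = 724.4 kN.

φR_n ≈ 724 kN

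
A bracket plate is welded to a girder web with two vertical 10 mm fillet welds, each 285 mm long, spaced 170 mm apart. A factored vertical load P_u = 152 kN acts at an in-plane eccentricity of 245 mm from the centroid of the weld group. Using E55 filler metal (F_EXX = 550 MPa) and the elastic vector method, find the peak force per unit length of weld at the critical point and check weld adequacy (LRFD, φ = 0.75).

Total weld length L_w = 570 mm. Treat welds as unit-width lines.
Polar moment about centroid: J = 2[d³/12 + d(b/2)²] = 2[285³/12 + 285×85²] = 7976000 mm³.
Direct shear f_v = P/L_w = 152×10³ / 570 = 266.7 N/mm (vertical).
Torsion M = P·e = 152×10³ × 245 = 37240000 N·mm.
Critical point at (x, y) = (85, 142.5) from centroid. f_tx = M·y/J = 665.3 N/mm; f_ty = M·x/J = 396.8 N/mm.
Resultant f_max = √[f_tx² + (f_v + f_ty)²] = √[665.3² + (266.7 + 396.8)²] = 939.6 N/mm.
Capacity per unit length: φr_n = 0.75 × 0.6 × 550 × (0.707 × 10) = 1750 N/mm.
939.6 ≤ 1750 → adequate.

f_max ≈ 940 N/mm; adequate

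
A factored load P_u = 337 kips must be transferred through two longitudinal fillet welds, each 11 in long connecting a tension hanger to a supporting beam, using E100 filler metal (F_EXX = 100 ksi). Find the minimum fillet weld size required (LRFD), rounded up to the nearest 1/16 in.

Total weld length L = 22 in.
Required throat t_e = P_u / (φ × 0.6 F_EXX × L) = 337 / (0.75 × 0.6 × 100 × 22) = 0.3404 in.
Required leg w = t_e / 0.707 = 0.4815 in → use 1/2 in.

w = 1/2 in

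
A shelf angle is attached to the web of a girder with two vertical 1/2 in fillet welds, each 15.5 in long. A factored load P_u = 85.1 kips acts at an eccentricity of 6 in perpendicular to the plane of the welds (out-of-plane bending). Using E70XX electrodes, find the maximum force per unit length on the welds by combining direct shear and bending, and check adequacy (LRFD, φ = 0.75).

f_max ≈ 6.94 kip/in; adequate

E70XX → F_EXX = 70 ksi.
L_w = 2 × 15.5 = 31 in; section modulus (unit throat) S = 2 × L²/6 = 80.08 in².
Direct shear f_v = P/L_w = 85.1/31 = 2.745 kip/in.
Moment M = P × e = 85.1 × 6 = 510.6 kip·in; bending f_b = M/S = 6.376 kip/in.
f_max = √(f_v² + f_b²) = √(2.745² + 6.376²) = 6.942 kip/in.
φr_n = 0.75 × 0.6 × 70 × (0.707 × 0.5) = 11.14 kip/in → adequate.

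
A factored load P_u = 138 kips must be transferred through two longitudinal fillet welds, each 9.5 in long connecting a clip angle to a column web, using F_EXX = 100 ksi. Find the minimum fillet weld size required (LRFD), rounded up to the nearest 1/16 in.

w = 1/4 in

Total weld length L = 19 in.
Required throat t_e = P_u / (φ × 0.6 F_EXX × L) = 138 / (0.75 × 0.6 × 100 × 19) = 0.1614 in.
Required leg w = t_e / 0.707 = 0.2283 in → use 1/4 in.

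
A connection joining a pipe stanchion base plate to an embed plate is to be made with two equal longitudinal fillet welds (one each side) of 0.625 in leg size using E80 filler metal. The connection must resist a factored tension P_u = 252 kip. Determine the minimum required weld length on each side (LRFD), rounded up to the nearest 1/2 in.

E80XX → F_EXX = 80 ksi.
Throat t_e = 0.707 × 0.625 = 0.4419 in.
φr_n = 0.75 × 0.6 × 80 × 0.4419 = 15.91 kip/in.
L_req = P_u / φr_n = 252 / 15.91 = 15.84 in total.
Per side: 15.84 / 2 = 7.921 in.
Round up → use L = 8 in on each side.

L = 8 in on each side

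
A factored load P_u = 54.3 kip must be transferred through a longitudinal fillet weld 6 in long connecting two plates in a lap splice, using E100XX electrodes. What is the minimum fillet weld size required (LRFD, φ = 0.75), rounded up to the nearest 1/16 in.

E100XX → F_EXX = 100 ksi.
Total weld length L = 6 in.
Required throat t_e = P_u / (φ × 0.6 F_EXX × L) = 54.3 / (0.75 × 0.6 × 100 × 6) = 0.2011 in.
Required leg w = t_e / 0.707 = 0.2845 in → use 5/16 in.

w = 5/16 in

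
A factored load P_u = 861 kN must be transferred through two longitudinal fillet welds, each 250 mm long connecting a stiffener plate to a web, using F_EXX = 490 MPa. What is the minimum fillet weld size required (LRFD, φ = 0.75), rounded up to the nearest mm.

w = 12 mm

Total weld length L = 500 mm.
Required throat t_e = P_u / (φ × 0.6 F_EXX × L) = 861 / (0.75 × 0.6 × 490 × 500 × 10⁻³) = 7.81 mm.
Required leg w = t_e / 0.707 = 11.05 mm → use 12 mm.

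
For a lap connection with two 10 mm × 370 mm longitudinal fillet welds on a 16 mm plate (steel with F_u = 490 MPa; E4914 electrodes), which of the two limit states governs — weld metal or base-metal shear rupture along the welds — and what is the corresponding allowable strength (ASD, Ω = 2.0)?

R_n/Ω ≈ 769 kN (weld metal governs)

E49XX → F_EXX = 490 MPa.
t_e = 0.707 × 10 = 7.07 mm; L = 740 mm.
Weld metal: R_n/Ω = (1/2.0) × 0.6 × 490 × 7.07 × 740 × 10⁻³ = 769.1 kN.
Base metal (shear rupture): R_n/Ω = (1/2.0) × 0.6 × 490 × 16 × 740 × 10⁻³ = 1740 kN.
Governing: weld metal.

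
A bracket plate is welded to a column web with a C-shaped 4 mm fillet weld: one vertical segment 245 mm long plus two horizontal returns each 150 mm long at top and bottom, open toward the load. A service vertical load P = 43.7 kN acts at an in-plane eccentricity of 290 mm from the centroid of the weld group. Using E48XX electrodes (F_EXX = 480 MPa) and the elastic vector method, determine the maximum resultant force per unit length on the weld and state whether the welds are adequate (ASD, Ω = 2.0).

f_max ≈ 353 N/mm; adequate

Total weld length L_w = 545 mm. Treat welds as unit-width lines.
Centroid: x̄ = 2×150×75 / 545 = 41.28 mm from the vertical weld.
Polar moment about centroid: J = I_x + I_y = [245³/12 + 2×150×122.5²] + [245×41.28² + 2(150³/12 + 150×33.72²)] = 7048000 mm³.
Direct shear f_v = P/L_w = 43.7×10³ / 545 = 80.18 N/mm (vertical).
Torsion M = P·e = 43.7×10³ × 290 = 12673000 N·mm.
Critical point at (x, y) = (108.7, 122.5) from centroid. f_tx = M·y/J = 220.3 N/mm; f_ty = M·x/J = 195.5 N/mm.
Resultant f_max = √[f_tx² + (f_v + f_ty)²] = √[220.3² + (80.18 + 195.5)²] = 352.8 N/mm.
Capacity per unit length: r_n/Ω = (1/2.0) × 0.6 × 480 × (0.707 × 4) = 407.2 N/mm.
352.8 ≤ 407.2 → adequate.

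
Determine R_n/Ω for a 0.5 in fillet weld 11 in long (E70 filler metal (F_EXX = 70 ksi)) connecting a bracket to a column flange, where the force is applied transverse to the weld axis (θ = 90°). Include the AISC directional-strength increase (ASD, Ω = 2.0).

t_e = 0.707 × 0.5 = 0.3535 in; A_we = 0.3535 × 11 = 3.888 in².
Directional factor: 1.0 + 0.5 sin^1.5(90°) = 1.5.
F_nw = 0.6 × 70 × 1.5 = 63 ksi.
R_n/Ω = (63 × 3.888) / 2.0 = 122.5 kip.

R_n/Ω ≈ 122 kip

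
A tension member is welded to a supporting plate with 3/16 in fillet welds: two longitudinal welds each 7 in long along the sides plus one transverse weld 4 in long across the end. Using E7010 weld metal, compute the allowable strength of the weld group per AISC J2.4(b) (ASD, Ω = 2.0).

R_n/Ω ≈ 50.1 kips

E70XX → F_EXX = 70 ksi.
t_e = 0.707 × 0.1875 = 0.1326 in.
R_nwl = 0.6 × 70 × 0.1326 × 14 = 77.95 kips (longitudinal, 2 welds).
R_nwt = 0.6 × 70 × 0.1326 × 4 = 22.27 kips (transverse, base value).
(i) R_nwl + R_nwt = 100.2 kips; (ii) 0.85 R_nwl + 1.5 R_nwt = 99.66 kips.
R_n = max = 100.2 kips [governs: (i)]; R_n/Ω = 50.11 kips.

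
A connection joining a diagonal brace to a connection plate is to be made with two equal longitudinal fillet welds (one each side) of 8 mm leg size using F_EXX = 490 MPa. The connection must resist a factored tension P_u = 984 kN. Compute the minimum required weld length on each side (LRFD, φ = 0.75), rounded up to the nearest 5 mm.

Throat t_e = 0.707 × 8 = 5.656 mm.
φr_n = 0.75 × 0.6 × 490 × 5.656 × 10⁻³ = 1.247 kN/mm.
L_req = P_u / φr_n = 984 / 1.247 = 789 mm total.
Per side: 789 / 2 = 394.5 mm.
Round up → use L = 395 mm on each side.

L = 395 mm on each side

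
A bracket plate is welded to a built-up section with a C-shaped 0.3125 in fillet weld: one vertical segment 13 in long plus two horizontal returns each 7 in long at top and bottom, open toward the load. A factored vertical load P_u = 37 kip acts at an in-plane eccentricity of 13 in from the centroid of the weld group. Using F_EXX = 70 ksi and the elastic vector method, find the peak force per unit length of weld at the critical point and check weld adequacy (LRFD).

f_max ≈ 5.34 kip/in; adequate

Total weld length L_w = 27 in. Treat welds as unit-width lines.
Centroid: x̄ = 2×7×3.5 / 27 = 1.815 in from the vertical weld.
Polar moment about centroid: J = I_x + I_y = [13³/12 + 2×7×6.5²] + [13×1.815² + 2(7³/12 + 7×1.685²)] = 914.3 in³.
Direct shear f_v = P/L_w = 37 / 27 = 1.37 kip/in (vertical).
Torsion M = P·e = 37 × 13 = 481 kip·in.
Critical point at (x, y) = (5.185, 6.5) from centroid. f_tx = M·y/J = 3.419 kip/in; f_ty = M·x/J = 2.728 kip/in.
Resultant f_max = √[f_tx² + (f_v + f_ty)²] = √[3.419² + (1.37 + 2.728)²] = 5.337 kip/in.
Capacity per unit length: φr_n = 0.75 × 0.6 × 70 × (0.707 × 0.3125) = 6.96 kip/in.
5.337 ≤ 6.96 → adequate.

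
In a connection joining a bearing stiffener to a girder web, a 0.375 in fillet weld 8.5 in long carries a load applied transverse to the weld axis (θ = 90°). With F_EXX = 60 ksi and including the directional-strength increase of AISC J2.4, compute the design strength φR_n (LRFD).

φR_n ≈ 91.3 kip

t_e = 0.707 × 0.375 = 0.2651 in; A_we = 0.2651 × 8.5 = 2.254 in².
Directional factor: 1.0 + 0.5 sin^1.5(90°) = 1.5.
F_nw = 0.6 × 60 × 1.5 = 54 ksi.
φR_n = 0.75 × 54 × 2.254 = 91.27 kip.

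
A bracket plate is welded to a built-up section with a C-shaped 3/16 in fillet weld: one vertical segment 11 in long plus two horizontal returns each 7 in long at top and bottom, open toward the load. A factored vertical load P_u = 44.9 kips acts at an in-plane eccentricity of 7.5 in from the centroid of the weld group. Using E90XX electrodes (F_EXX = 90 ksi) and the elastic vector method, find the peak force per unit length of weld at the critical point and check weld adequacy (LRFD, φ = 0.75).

f_max ≈ 5.15 kip/in; adequate

Total weld length L_w = 25 in. Treat welds as unit-width lines.
Centroid: x̄ = 2×7×3.5 / 25 = 1.96 in from the vertical weld.
Polar moment about centroid: J = I_x + I_y = [11³/12 + 2×7×5.5²] + [11×1.96² + 2(7³/12 + 7×1.54²)] = 667 in³.
Direct shear f_v = P/L_w = 44.9 / 25 = 1.796 kip/in (vertical).
Torsion M = P·e = 44.9 × 7.5 = 336.75 kip·in.
Critical point at (x, y) = (5.04, 5.5) from centroid. f_tx = M·y/J = 2.777 kip/in; f_ty = M·x/J = 2.544 kip/in.
Resultant f_max = √[f_tx² + (f_v + f_ty)²] = √[2.777² + (1.796 + 2.544)²] = 5.153 kip/in.
Capacity per unit length: φr_n = 0.75 × 0.6 × 90 × (0.707 × 0.1875) = 5.369 kip/in.
5.153 ≤ 5.369 → adequate.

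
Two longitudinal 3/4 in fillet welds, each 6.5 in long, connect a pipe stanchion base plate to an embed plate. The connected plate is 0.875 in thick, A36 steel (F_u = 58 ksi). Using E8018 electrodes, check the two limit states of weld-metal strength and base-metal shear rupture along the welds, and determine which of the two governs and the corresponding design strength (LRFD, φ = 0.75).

φR_n ≈ 248 kip (weld metal governs)

E80XX → F_EXX = 80 ksi.
t_e = 0.707 × 0.75 = 0.5302 in; L = 13 in.
Weld metal: φR_n = 0.75 × 0.6 × 80 × 0.5302 × 13 = 248.2 kip.
Base metal (shear rupture): φR_n = 0.75 × 0.6 × 58 × 0.875 × 13 = 296.9 kip.
Governing: weld metal.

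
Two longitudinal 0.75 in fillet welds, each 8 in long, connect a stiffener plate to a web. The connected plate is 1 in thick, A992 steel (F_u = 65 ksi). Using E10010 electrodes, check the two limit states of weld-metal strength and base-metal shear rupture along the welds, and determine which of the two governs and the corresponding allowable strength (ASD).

R_n/Ω ≈ 255 kips (weld metal governs)

E100XX → F_EXX = 100 ksi.
t_e = 0.707 × 0.75 = 0.5302 in; L = 16 in.
Weld metal: R_n/Ω = (1/2.0) × 0.6 × 100 × 0.5302 × 16 = 254.5 kips.
Base metal (shear rupture): R_n/Ω = (1/2.0) × 0.6 × 65 × 1 × 16 = 312 kips.
Governing: weld metal.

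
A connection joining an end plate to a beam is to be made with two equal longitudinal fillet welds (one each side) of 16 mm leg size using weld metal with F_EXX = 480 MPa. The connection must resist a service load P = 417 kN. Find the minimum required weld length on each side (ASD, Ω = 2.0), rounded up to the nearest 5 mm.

Throat t_e = 0.707 × 16 = 11.31 mm.
r_n/Ω = (0.6 × 480 × 11.31) / 2.0 = 1629 N/mm = 1.629 kN/mm.
L_req = P / (r_n/Ω) = 417 / 1.629 = 256 mm total.
Per side: 256 / 2 = 128 mm.
Round up → use L = 130 mm on each side.

L = 130 mm on each side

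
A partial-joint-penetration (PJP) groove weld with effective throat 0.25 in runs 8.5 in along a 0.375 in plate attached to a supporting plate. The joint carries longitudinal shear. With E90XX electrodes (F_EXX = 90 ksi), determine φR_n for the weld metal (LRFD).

Effective throat (given) t_e = 0.25 in.
A_we = 0.25 × 8.5 = 2.125 in².
F_nw = 0.6 F_EXX = 54 ksi.
φR_n = 0.75 × 54 × 2.125 = 86.06 kip.

φR_n ≈ 86.1 kip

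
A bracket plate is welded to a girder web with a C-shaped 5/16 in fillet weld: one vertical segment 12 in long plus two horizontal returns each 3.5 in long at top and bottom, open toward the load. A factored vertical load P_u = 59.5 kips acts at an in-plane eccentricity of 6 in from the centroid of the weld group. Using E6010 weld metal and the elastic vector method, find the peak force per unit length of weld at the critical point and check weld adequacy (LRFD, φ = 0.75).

E60XX → F_EXX = 60 ksi.
Total weld length L_w = 19 in. Treat welds as unit-width lines.
Centroid: x̄ = 2×3.5×1.75 / 19 = 0.6447 in from the vertical weld.
Polar moment about centroid: J = I_x + I_y = [12³/12 + 2×3.5×6²] + [12×0.6447² + 2(3.5³/12 + 3.5×1.105²)] = 416.7 in³.
Direct shear f_v = P/L_w = 59.5 / 19 = 3.132 kip/in (vertical).
Torsion M = P·e = 59.5 × 6 = 357 kip·in.
Critical point at (x, y) = (2.855, 6) from centroid. f_tx = M·y/J = 5.141 kip/in; f_ty = M·x/J = 2.446 kip/in.
Resultant f_max = √[f_tx² + (f_v + f_ty)²] = √[5.141² + (3.132 + 2.446)²] = 7.585 kip/in.
Capacity per unit length: φr_n = 0.75 × 0.6 × 60 × (0.707 × 0.3125) = 5.965 kip/in.
7.585 > 5.965 → NOT adequate.

f_max ≈ 7.59 kip/in; NOT adequate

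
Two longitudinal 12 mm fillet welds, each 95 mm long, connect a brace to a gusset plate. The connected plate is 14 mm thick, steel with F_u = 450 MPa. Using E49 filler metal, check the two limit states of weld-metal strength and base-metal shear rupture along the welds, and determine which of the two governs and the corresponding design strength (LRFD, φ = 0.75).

φR_n ≈ 355 kN (weld metal governs)

E49XX → F_EXX = 490 MPa.
t_e = 0.707 × 12 = 8.484 mm; L = 190 mm.
Weld metal: φR_n = 0.75 × 0.6 × 490 × 8.484 × 190 × 10⁻³ = 355.4 kN.
Base metal (shear rupture): φR_n = 0.75 × 0.6 × 450 × 14 × 190 × 10⁻³ = 538.7 kN.
Governing: weld metal.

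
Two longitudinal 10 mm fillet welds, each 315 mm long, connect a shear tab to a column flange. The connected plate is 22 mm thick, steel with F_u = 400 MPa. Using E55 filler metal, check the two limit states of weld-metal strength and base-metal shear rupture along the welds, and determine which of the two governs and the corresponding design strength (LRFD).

E55XX → F_EXX = 550 MPa.
t_e = 0.707 × 10 = 7.07 mm; L = 630 mm.
Weld metal: φR_n = 0.75 × 0.6 × 550 × 7.07 × 630 × 10⁻³ = 1102 kN.
Base metal (shear rupture): φR_n = 0.75 × 0.6 × 400 × 22 × 630 × 10⁻³ = 2495 kN.
Governing: weld metal.

φR_n ≈ 1100 kN (weld metal governs)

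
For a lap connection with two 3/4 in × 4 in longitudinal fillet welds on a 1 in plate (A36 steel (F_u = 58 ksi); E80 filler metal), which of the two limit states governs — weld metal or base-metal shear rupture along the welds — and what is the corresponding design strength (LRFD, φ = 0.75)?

E80XX → F_EXX = 80 ksi.
t_e = 0.707 × 0.75 = 0.5302 in; L = 8 in.
Weld metal: φR_n = 0.75 × 0.6 × 80 × 0.5302 × 8 = 152.7 kips.
Base metal (shear rupture): φR_n = 0.75 × 0.6 × 58 × 1 × 8 = 208.8 kips.
Governing: weld metal.

φR_n ≈ 153 kips (weld metal governs)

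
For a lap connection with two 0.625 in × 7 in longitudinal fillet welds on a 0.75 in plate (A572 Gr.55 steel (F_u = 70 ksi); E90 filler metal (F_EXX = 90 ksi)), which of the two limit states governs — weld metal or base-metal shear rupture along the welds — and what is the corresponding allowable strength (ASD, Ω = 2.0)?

R_n/Ω ≈ 167 kip (weld metal governs)

t_e = 0.707 × 0.625 = 0.4419 in; L = 14 in.
Weld metal: R_n/Ω = (1/2.0) × 0.6 × 90 × 0.4419 × 14 = 167 kip.
Base metal (shear rupture): R_n/Ω = (1/2.0) × 0.6 × 70 × 0.75 × 14 = 220.5 kip.
Governing: weld metal.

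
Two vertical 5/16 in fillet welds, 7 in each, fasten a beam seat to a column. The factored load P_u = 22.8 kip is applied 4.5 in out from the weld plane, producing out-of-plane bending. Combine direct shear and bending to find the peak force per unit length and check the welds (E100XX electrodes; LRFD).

E100XX → F_EXX = 100 ksi.
L_w = 2 × 7 = 14 in; section modulus (unit throat) S = 2 × L²/6 = 16.33 in².
Direct shear f_v = P/L_w = 22.8/14 = 1.629 kip/in.
Moment M = P × e = 22.8 × 4.5 = 102.6 kip·in; bending f_b = M/S = 6.282 kip/in.
f_max = √(f_v² + f_b²) = √(1.629² + 6.282²) = 6.489 kip/in.
φr_n = 0.75 × 0.6 × 100 × (0.707 × 0.3125) = 9.942 kip/in → adequate.

f_max ≈ 6.49 kip/in; adequate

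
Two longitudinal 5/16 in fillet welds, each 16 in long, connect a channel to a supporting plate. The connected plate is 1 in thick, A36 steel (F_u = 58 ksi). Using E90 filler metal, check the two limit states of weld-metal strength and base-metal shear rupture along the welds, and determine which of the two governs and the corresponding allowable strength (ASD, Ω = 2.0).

E90XX → F_EXX = 90 ksi.
t_e = 0.707 × 0.3125 = 0.2209 in; L = 32 in.
Weld metal: R_n/Ω = (1/2.0) × 0.6 × 90 × 0.2209 × 32 = 190.9 kip.
Base metal (shear rupture): R_n/Ω = (1/2.0) × 0.6 × 58 × 1 × 32 = 556.8 kip.
Governing: weld metal.

R_n/Ω ≈ 191 kip (weld metal governs)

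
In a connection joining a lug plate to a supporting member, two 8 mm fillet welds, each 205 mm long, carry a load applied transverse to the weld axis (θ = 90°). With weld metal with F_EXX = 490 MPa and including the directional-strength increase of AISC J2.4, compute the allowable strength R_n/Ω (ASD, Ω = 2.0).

R_n/Ω ≈ 511 kN

t_e = 0.707 × 8 = 5.656 mm; A_we = 5.656 × 410 = 2319 mm².
Directional factor: 1.0 + 0.5 sin^1.5(90°) = 1.5.
F_nw = 0.6 × 490 × 1.5 = 441 MPa.
R_n/Ω = (441 × 2319) / 2.0 × 10⁻³ = 511.3 kN.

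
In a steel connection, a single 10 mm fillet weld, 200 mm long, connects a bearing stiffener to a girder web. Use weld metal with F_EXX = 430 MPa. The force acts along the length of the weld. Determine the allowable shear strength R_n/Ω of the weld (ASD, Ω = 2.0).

Effective throat t_e = 0.707 × 10 = 7.07 mm.
Total length L = 200 mm; A_we = 7.07 × 200 = 1414 mm².
F_nw = 0.6 F_EXX = 0.6 × 430 = 258 MPa.
R_n = 258 × 1414 × 10⁻³ = 364.8 kN; R_n/Ω = 364.8/2.0 = 182.4 kN.

R_n/Ω ≈ 182 kN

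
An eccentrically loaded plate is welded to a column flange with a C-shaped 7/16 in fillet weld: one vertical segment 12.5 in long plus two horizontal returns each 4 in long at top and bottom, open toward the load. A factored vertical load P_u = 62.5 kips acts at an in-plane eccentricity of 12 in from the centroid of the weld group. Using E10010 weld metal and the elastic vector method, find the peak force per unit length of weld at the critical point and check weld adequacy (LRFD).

E100XX → F_EXX = 100 ksi.
Total weld length L_w = 20.5 in. Treat welds as unit-width lines.
Centroid: x̄ = 2×4×2 / 20.5 = 0.7805 in from the vertical weld.
Polar moment about centroid: J = I_x + I_y = [12.5³/12 + 2×4×6.25²] + [12.5×0.7805² + 2(4³/12 + 4×1.22²)] = 505.4 in³.
Direct shear f_v = P/L_w = 62.5 / 20.5 = 3.049 kip/in (vertical).
Torsion M = P·e = 62.5 × 12 = 750 kip·in.
Critical point at (x, y) = (3.22, 6.25) from centroid. f_tx = M·y/J = 9.274 kip/in; f_ty = M·x/J = 4.777 kip/in.
Resultant f_max = √[f_tx² + (f_v + f_ty)²] = √[9.274² + (3.049 + 4.777)²] = 12.13 kip/in.
Capacity per unit length: φr_n = 0.75 × 0.6 × 100 × (0.707 × 0.4375) = 13.92 kip/in.
12.13 ≤ 13.92 → adequate.

f_max ≈ 12.1 kip/in; adequate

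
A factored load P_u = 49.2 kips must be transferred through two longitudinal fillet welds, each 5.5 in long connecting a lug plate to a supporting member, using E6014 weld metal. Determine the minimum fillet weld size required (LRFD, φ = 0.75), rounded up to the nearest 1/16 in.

E60XX → F_EXX = 60 ksi.
Total weld length L = 11 in.
Required throat t_e = P_u / (φ × 0.6 F_EXX × L) = 49.2 / (0.75 × 0.6 × 60 × 11) = 0.1657 in.
Required leg w = t_e / 0.707 = 0.2343 in → use 1/4 in.

w = 1/4 in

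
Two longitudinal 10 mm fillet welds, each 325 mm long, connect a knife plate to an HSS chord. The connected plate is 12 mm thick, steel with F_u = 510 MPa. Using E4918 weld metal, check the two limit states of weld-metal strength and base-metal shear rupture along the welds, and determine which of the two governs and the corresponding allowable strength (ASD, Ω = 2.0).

R_n/Ω ≈ 676 kN (weld metal governs)

E49XX → F_EXX = 490 MPa.
t_e = 0.707 × 10 = 7.07 mm; L = 650 mm.
Weld metal: R_n/Ω = (1/2.0) × 0.6 × 490 × 7.07 × 650 × 10⁻³ = 675.5 kN.
Base metal (shear rupture): R_n/Ω = (1/2.0) × 0.6 × 510 × 12 × 650 × 10⁻³ = 1193 kN.
Governing: weld metal.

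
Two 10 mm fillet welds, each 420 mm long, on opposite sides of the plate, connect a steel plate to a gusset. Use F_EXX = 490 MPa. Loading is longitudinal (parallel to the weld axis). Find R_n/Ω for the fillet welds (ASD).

R_n/Ω ≈ 873 kN

Effective throat t_e = 0.707 × 10 = 7.07 mm.
Total length L = 840 mm; A_we = 7.07 × 840 = 5939 mm².
F_nw = 0.6 F_EXX = 0.6 × 490 = 294 MPa.
R_n = 294 × 5939 × 10⁻³ = 1746 kN; R_n/Ω = 1746/2.0 = 873 kN.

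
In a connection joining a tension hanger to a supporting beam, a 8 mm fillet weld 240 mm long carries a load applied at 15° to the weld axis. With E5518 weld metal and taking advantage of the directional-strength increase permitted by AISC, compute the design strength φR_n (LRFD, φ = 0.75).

φR_n ≈ 358 kN

E55XX → F_EXX = 550 MPa.
t_e = 0.707 × 8 = 5.656 mm; A_we = 5.656 × 240 = 1357 mm².
Directional factor: 1.0 + 0.5 sin^1.5(15°) = 1.066.
F_nw = 0.6 × 550 × 1.066 = 351.7 MPa.
φR_n = 0.75 × 351.7 × 1357 × 10⁻³ = 358.1 kN.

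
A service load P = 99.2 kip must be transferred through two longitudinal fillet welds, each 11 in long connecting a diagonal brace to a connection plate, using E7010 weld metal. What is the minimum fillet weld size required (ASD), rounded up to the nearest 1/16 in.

w = 5/16 in

E70XX → F_EXX = 70 ksi.
Total weld length L = 22 in.
Required throat t_e = P × Ω / (0.6 F_EXX × L) = 99.2 × 2.0 / (0.6 × 70 × 22) = 0.2147 in.
Required leg w = t_e / 0.707 = 0.3037 in → use 5/16 in.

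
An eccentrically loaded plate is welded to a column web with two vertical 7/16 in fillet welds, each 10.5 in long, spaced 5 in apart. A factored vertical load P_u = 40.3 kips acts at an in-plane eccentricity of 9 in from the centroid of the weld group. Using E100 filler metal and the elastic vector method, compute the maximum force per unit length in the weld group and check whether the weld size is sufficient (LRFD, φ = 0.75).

E100XX → F_EXX = 100 ksi.
Total weld length L_w = 21 in. Treat welds as unit-width lines.
Polar moment about centroid: J = 2[d³/12 + d(b/2)²] = 2[10.5³/12 + 10.5×2.5²] = 324.2 in³.
Direct shear f_v = P/L_w = 40.3 / 21 = 1.919 kip/in (vertical).
Torsion M = P·e = 40.3 × 9 = 362.7 kip·in.
Critical point at (x, y) = (2.5, 5.25) from centroid. f_tx = M·y/J = 5.874 kip/in; f_ty = M·x/J = 2.797 kip/in.
Resultant f_max = √[f_tx² + (f_v + f_ty)²] = √[5.874² + (1.919 + 2.797)²] = 7.533 kip/in.
Capacity per unit length: φr_n = 0.75 × 0.6 × 100 × (0.707 × 0.4375) = 13.92 kip/in.
7.533 ≤ 13.92 → adequate.

f_max ≈ 7.53 kip/in; adequate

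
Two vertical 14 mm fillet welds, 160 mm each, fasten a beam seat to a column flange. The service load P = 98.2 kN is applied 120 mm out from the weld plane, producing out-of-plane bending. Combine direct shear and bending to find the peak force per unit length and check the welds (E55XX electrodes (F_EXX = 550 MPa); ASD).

L_w = 2 × 160 = 320 mm; section modulus (unit throat) S = 2 × L²/6 = 8533 mm².
Direct shear f_v = P/L_w = 98.2×10³/320 = 306.9 N/mm.
Moment M = P × e = 98.2×10³ × 120 = 11784000 N·mm; bending f_b = M/S = 1381 N/mm.
f_max = √(f_v² + f_b²) = √(306.9² + 1381²) = 1415 N/mm.
r_n/Ω = (1/2.0) × 0.6 × 550 × (0.707 × 14) = 1633 N/mm → adequate.

f_max ≈ 1410 N/mm; adequate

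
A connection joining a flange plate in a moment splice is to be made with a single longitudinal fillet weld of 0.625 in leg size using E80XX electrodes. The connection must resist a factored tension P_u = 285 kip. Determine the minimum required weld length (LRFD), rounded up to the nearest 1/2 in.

L = 18 in

E80XX → F_EXX = 80 ksi.
Throat t_e = 0.707 × 0.625 = 0.4419 in.
φr_n = 0.75 × 0.6 × 80 × 0.4419 = 15.91 kip/in.
L_req = P_u / φr_n = 285 / 15.91 = 17.92 in total.
Round up → use L = 18 in.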